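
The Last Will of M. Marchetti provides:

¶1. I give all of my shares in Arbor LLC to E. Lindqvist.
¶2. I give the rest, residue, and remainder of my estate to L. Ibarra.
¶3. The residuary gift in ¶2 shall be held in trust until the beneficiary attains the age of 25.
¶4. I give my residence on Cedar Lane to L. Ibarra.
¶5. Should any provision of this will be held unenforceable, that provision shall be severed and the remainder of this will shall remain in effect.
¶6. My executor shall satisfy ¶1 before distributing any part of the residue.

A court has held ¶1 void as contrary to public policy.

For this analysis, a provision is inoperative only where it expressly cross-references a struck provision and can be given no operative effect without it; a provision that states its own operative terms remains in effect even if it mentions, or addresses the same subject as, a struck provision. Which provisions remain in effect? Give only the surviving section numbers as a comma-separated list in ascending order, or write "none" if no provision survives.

2, 3, 4, 5

¶1 is struck. The only function of ¶6 is the priority direction for ¶1, so it cannot stand once ¶1 is removed. ¶5 is a severability clause and preserves every provision that can still be given independent effect. ¶2, ¶3, ¶4, and ¶5 remain in effect.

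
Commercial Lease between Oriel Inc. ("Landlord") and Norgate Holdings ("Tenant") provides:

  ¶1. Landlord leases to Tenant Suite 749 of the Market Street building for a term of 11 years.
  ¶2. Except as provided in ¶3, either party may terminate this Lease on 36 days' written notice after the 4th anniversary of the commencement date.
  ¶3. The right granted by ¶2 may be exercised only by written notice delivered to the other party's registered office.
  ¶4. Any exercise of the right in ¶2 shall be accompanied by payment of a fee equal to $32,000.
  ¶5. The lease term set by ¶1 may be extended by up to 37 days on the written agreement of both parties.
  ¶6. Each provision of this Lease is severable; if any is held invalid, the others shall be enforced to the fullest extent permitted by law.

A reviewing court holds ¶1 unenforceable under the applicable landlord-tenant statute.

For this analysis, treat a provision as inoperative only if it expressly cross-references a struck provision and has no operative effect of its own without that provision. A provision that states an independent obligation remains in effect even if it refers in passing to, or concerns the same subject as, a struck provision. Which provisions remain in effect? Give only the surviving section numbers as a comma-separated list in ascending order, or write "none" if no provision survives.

¶1 is struck. The whole of ¶5 is the extension of the lease term, defined by reference to ¶1, so ¶5 cannot stand once ¶1 is removed. Under the severability clause in ¶6, the remaining provisions continue in force. That leaves ¶2, ¶3, ¶4, and ¶6 in effect.

2, 3, 4, 6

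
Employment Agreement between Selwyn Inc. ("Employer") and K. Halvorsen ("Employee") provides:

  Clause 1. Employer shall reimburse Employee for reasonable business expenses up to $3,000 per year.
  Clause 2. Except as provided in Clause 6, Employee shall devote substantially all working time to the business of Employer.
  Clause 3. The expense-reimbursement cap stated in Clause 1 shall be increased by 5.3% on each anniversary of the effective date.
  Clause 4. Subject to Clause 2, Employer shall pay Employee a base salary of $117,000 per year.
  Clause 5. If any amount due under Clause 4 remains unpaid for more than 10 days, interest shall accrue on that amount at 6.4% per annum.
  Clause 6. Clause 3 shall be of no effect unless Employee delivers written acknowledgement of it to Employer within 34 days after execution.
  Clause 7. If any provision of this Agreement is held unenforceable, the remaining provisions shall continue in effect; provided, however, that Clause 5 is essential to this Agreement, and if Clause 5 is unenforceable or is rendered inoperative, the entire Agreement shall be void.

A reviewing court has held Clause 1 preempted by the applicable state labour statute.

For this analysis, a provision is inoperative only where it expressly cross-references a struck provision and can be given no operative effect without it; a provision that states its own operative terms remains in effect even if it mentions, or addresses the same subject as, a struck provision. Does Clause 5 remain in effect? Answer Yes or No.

Yes

Clause 1 is struck. The whole of Clause 3 is the escalation of the expense-reimbursement cap, defined by reference to Clause 1, so Clause 3 cannot stand once Clause 1 is removed. The only function of Clause 6 is the acknowledgement condition for Clause 3, so it cannot stand once Clause 3 is removed. Although Clause 2 refers to Clause 6, its operative terms do not depend on Clause 6, so it remains in effect. Clause 7 makes Clause 5 an essential term, but Clause 5 is unaffected, so the severability proviso in Clause 7 preserves the remaining provisions. The provisions still in force are Clause 2, Clause 4, Clause 5, and Clause 7. Clause 5 is among the surviving provisions, so the answer is yes.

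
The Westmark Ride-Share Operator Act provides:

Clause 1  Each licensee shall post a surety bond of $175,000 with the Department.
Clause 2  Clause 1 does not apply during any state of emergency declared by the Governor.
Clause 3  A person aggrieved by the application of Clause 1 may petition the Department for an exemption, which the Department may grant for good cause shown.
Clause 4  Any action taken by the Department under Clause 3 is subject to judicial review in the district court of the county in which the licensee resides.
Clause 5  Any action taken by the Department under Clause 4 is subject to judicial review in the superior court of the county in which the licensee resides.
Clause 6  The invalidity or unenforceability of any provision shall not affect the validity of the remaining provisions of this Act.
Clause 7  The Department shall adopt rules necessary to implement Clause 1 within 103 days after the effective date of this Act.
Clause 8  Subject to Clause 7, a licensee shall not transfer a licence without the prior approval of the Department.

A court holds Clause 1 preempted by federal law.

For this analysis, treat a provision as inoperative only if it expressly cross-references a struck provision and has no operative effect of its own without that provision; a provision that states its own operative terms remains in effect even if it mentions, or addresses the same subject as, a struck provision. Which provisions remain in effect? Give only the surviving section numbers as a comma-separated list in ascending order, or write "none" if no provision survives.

Clause 1 is struck. Clause 2 operates only by reference to Clause 1, so it falls with Clause 1. Clause 3 operates only by reference to Clause 1, so it falls with Clause 1. Clause 7 merely fixes the rulemaking mandate for Clause 1; with Clause 1 gone it has nothing to operate on and falls away. Clause 4 has no operative effect of its own apart from Clause 3 and is therefore inoperative. The only function of Clause 5 is the judicial-review right for Clause 4, so it cannot stand once Clause 4 is removed. Clause 8 mentions Clause 7 but its own obligation stands independently of Clause 7, so Clause 8 is not affected. Under the severability clause in Clause 6, the remaining provisions continue in force. That leaves Clause 6 and Clause 8 in effect.

6, 8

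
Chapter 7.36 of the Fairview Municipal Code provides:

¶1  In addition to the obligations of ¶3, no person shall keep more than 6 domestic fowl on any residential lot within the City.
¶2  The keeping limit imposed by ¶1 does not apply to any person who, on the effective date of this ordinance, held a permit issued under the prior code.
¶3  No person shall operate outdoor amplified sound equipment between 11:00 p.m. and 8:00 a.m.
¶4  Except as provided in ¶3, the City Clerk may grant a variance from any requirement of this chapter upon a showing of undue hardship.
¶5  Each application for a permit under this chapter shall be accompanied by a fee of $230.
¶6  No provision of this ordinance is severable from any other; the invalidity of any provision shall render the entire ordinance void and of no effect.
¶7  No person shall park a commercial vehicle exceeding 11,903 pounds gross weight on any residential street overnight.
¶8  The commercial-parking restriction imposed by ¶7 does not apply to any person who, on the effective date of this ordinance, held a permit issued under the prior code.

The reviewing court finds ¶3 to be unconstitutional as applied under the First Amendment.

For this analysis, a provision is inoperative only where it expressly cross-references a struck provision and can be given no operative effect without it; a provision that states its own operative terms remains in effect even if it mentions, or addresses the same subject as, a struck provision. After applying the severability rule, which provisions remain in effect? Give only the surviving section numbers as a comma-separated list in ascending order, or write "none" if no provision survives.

none

¶3 is struck. No other provision's operative terms depend on ¶3. ¶6 provides that the ordinance is not severable, so the invalidity of any one provision voids the entire ordinance. No provision of the ordinance survives.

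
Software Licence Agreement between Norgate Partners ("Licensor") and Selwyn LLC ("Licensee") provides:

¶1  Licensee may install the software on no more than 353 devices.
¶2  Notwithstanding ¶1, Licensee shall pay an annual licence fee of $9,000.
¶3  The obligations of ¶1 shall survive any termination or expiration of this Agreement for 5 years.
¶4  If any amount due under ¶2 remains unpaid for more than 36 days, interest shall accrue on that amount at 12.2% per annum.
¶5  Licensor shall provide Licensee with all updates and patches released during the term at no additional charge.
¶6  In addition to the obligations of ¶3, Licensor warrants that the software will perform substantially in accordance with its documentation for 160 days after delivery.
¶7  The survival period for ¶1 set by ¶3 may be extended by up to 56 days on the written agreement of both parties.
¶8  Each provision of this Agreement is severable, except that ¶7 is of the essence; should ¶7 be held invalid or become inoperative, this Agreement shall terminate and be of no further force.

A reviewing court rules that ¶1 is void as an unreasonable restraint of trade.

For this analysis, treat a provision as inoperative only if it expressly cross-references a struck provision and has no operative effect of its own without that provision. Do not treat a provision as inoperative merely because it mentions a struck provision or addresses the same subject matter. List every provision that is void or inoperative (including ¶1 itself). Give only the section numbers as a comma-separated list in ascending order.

¶1 is struck. ¶3 has no operative effect of its own apart from ¶1 and is therefore inoperative. ¶7 has no operative effect of its own apart from ¶3 and is therefore inoperative. ¶8 makes ¶7 an essential term, and ¶7 has been rendered inoperative by the cascade; under ¶8, the entire Agreement is therefore void. No provision of the Agreement survives.

1, 2, 3, 4, 5, 6, 7, 8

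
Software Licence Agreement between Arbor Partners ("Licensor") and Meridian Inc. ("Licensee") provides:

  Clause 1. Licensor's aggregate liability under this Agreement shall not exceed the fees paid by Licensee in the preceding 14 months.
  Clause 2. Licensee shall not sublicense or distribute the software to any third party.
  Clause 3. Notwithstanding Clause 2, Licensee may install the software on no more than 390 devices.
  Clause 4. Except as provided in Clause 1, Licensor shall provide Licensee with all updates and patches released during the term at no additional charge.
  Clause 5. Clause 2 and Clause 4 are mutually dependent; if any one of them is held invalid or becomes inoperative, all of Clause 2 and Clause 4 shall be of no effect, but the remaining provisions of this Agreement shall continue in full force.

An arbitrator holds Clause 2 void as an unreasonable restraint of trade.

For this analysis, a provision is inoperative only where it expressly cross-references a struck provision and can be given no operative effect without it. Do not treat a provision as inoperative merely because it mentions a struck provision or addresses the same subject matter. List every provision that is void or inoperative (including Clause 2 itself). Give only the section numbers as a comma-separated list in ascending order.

Clause 2 is struck. Clause 3 mentions Clause 2 but its own obligation stands independently of Clause 2, so Clause 3 is not affected. Nothing else in the Agreement is defined by reference to Clause 2. Clause 5 declares Clause 2 and Clause 4 mutually dependent; since one of them has fallen, all of them are of no effect. That brings down Clause 4 as well. The remainder continues in force under Clause 5. The provisions still in force are Clause 1, Clause 3, and Clause 5.

2, 4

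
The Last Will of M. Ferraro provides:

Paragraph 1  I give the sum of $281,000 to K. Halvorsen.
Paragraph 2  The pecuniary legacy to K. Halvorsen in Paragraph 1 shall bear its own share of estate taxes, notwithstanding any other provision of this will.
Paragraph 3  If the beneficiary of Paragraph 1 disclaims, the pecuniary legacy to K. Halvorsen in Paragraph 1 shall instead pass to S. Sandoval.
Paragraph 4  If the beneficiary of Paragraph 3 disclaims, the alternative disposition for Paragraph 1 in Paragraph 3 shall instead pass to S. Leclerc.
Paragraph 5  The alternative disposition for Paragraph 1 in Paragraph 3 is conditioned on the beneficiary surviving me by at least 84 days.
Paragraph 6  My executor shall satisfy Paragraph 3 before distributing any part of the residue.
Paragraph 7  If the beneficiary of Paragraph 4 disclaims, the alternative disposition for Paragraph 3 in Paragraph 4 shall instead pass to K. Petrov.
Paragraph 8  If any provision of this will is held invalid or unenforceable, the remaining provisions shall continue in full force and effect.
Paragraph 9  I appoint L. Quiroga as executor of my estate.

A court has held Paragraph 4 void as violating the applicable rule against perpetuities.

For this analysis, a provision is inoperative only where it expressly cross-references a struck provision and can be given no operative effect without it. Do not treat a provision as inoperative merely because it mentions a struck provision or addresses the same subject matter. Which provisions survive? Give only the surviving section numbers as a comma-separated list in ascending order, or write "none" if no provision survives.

1, 2, 3, 5, 6, 8, 9

Paragraph 4 is struck. The only function of Paragraph 7 is the alternative disposition for Paragraph 4, so it cannot stand once Paragraph 4 is removed. Under the severability clause in Paragraph 8, the remaining provisions continue in force. The provisions still in force are Paragraph 1, Paragraph 2, Paragraph 3, Paragraph 5, Paragraph 6, Paragraph 8, and Paragraph 9.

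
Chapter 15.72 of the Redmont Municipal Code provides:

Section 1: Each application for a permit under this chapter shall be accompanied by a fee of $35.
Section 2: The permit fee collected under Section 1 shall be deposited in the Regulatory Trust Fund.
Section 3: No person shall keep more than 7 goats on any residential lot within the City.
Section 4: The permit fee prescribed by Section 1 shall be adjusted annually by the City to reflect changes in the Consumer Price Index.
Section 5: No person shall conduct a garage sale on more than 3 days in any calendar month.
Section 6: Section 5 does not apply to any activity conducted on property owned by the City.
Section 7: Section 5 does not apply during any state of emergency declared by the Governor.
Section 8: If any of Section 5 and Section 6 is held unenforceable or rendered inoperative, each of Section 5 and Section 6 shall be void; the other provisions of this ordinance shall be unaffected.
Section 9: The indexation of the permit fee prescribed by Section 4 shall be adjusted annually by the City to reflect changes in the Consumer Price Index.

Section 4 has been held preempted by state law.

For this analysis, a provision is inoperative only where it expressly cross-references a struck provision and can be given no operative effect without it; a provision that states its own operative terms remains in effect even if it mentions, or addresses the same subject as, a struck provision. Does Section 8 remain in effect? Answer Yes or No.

Section 4 is struck. Section 9 does nothing except set the indexation of the indexation of the permit fee by reference to Section 4; with Section 4 gone it has no independent effect and is inoperative. Section 8 ties Section 5 and Section 6 together, but none of those is affected here; the remaining provisions continue in force under Section 8. That leaves Section 1, Section 2, Section 3, Section 5, Section 6, Section 7, and Section 8 in effect. Section 8 is among the surviving provisions, so the answer is yes.

Yes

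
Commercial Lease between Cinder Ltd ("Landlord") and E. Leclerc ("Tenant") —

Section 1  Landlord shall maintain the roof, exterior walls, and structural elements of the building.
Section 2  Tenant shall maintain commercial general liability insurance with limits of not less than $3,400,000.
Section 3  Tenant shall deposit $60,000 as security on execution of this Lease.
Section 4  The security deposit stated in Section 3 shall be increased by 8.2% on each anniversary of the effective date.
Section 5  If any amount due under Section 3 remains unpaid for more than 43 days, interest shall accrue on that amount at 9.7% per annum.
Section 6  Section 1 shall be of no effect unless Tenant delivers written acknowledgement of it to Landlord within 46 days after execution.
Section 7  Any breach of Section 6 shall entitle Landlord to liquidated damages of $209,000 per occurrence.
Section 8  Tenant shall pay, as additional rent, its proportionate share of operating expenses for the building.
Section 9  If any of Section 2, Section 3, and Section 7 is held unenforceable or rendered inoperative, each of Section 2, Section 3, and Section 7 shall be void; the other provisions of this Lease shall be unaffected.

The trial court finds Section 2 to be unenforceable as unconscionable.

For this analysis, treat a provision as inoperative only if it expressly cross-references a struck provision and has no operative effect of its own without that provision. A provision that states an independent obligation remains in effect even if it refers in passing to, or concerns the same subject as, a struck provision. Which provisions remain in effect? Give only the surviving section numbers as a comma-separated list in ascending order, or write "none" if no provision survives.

1, 6, 8, 9

Section 2 is struck. Nothing else in the Lease is defined by reference to Section 2. Section 9 declares Section 2, Section 3, and Section 7 mutually dependent; since one of them has fallen, all of them are of no effect. That brings down Section 3 and Section 7 as well. Section 4 and Section 5 in turn depend solely on a provision now struck and likewise fall. The remainder continues in force under Section 9. The provisions still in force are Section 1, Section 6, Section 8, and Section 9.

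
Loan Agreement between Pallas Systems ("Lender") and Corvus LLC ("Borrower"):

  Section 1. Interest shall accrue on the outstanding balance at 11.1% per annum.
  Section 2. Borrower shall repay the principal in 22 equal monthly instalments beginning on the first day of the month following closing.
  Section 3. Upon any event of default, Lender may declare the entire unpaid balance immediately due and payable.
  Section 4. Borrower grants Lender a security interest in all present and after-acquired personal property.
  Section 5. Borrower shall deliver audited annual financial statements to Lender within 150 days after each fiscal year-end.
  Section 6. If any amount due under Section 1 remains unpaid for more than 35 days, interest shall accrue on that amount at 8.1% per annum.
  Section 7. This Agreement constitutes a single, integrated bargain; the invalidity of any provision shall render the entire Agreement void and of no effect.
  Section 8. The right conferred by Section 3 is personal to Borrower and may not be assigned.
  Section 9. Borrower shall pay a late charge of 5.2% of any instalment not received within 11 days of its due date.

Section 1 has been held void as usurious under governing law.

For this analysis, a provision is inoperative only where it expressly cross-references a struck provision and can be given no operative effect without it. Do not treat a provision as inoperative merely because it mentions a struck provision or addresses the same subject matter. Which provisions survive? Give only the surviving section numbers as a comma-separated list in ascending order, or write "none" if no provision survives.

none

Section 1 is struck. The whole of Section 6 is the default interest on the interest charge, defined by reference to Section 1, so Section 6 cannot stand once Section 1 is removed. Section 7 provides that the Agreement is not severable, so the invalidity of any one provision voids the entire Agreement. No provision of the Agreement survives.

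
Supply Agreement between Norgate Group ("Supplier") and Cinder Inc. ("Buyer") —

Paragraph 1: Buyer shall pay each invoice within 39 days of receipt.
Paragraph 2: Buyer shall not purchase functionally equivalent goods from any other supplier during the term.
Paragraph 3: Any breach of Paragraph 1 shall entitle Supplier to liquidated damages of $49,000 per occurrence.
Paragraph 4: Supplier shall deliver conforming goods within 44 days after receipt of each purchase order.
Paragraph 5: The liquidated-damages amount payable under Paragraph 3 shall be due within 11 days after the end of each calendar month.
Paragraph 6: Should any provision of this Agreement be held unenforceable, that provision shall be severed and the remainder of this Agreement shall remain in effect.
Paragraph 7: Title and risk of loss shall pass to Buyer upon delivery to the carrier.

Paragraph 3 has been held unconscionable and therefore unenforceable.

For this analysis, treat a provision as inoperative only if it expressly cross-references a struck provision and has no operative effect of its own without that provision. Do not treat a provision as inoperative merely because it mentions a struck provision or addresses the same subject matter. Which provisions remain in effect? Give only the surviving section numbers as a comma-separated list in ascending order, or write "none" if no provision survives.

Paragraph 3 is struck. Paragraph 5 does nothing except set the payment deadline for the liquidated-damages amount by reference to Paragraph 3; with Paragraph 3 gone it has no independent effect and is inoperative. Under the severability clause in Paragraph 6, the remaining provisions continue in force. The provisions still in force are Paragraph 1, Paragraph 2, Paragraph 4, Paragraph 6, and Paragraph 7.

1, 2, 4, 6, 7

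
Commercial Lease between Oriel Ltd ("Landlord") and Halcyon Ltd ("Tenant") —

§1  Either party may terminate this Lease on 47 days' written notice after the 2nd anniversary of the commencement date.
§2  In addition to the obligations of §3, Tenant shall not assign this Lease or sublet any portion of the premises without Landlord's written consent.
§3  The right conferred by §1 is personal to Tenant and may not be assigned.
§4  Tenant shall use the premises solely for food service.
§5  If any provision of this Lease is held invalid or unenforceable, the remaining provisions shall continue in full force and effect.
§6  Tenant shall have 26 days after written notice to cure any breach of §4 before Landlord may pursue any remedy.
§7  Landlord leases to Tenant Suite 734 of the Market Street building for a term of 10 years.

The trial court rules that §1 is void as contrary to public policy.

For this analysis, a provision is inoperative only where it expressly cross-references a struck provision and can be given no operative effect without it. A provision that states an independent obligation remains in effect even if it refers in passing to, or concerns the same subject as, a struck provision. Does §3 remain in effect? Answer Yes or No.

No

§1 is struck. §3 has no operative effect of its own apart from §1 and is therefore inoperative. §2 mentions §3 but its own obligation stands independently of §3, so §2 is not affected. §5 is a severability clause and preserves every provision that can still be given independent effect. That leaves §2, §4, §5, §6, and §7 in effect. §3 is among the inoperative provisions, so the answer is no.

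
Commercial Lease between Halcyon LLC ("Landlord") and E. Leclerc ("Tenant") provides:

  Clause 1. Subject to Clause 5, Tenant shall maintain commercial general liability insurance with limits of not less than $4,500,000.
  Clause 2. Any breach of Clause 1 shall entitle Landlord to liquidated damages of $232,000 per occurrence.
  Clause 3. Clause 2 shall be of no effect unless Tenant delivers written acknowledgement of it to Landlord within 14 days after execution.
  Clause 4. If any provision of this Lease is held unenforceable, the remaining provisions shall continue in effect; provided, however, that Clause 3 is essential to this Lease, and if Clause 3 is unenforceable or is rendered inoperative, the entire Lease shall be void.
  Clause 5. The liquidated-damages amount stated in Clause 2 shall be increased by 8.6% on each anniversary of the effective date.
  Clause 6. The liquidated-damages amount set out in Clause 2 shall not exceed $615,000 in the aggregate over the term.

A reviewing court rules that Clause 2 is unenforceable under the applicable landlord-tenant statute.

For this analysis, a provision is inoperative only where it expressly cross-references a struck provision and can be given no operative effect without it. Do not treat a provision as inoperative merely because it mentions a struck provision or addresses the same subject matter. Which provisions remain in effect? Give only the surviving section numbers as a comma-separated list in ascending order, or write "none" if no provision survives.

none

Clause 2 is struck. Clause 3 operates only by reference to Clause 2, so it falls with Clause 2. Clause 5 has no operative effect of its own apart from Clause 2 and is therefore inoperative. Clause 6 operates only by reference to Clause 2, so it falls with Clause 2. Clause 4 makes Clause 3 an essential term, and Clause 3 has been rendered inoperative by the cascade; under Clause 4, the entire Lease is therefore void. No provision of the Lease survives.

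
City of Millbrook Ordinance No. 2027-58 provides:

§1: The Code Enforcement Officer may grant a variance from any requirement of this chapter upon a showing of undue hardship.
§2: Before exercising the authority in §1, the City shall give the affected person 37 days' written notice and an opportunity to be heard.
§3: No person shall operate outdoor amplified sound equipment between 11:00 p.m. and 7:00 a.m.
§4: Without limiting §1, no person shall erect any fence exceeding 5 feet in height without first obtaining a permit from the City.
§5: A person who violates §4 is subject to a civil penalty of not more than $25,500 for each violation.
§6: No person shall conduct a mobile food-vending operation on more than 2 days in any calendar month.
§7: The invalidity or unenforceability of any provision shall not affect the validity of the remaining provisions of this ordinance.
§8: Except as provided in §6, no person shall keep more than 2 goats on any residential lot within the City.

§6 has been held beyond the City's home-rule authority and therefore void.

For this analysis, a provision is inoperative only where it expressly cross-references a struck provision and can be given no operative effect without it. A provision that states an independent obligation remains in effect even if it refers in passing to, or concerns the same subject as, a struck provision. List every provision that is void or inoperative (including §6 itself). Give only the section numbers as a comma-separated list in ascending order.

6

§6 is struck. §8 mentions §6 but its own obligation stands independently of §6, so §8 is not affected. No other provision's operative terms depend on §6. §7 is a severability clause and preserves every provision that can still be given independent effect. That leaves §1, §2, §3, §4, §5, §7, and §8 in effect.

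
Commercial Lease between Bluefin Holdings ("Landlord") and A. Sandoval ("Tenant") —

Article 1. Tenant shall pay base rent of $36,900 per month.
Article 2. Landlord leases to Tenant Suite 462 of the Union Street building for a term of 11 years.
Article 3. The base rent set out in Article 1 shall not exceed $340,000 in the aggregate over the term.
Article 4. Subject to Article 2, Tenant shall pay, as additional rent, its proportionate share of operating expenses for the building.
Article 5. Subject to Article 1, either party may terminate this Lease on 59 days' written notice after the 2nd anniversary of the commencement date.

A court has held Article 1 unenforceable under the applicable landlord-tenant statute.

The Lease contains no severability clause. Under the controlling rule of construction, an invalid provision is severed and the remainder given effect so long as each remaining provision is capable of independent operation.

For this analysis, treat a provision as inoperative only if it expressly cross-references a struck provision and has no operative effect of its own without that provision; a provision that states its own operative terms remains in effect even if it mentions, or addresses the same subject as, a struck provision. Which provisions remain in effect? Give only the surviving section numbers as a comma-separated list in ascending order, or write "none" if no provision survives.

Article 1 is struck. Article 3 does nothing except set the aggregate cap on the base rent by reference to Article 1; with Article 1 gone it has no independent effect and is inoperative. Although Article 5 refers to Article 1, its operative terms do not depend on Article 1, so it remains in effect. Under the stated default rule, only provisions that cannot operate independently fall away; the rest are enforced. That leaves Article 2, Article 4, and Article 5 in effect.

2, 4, 5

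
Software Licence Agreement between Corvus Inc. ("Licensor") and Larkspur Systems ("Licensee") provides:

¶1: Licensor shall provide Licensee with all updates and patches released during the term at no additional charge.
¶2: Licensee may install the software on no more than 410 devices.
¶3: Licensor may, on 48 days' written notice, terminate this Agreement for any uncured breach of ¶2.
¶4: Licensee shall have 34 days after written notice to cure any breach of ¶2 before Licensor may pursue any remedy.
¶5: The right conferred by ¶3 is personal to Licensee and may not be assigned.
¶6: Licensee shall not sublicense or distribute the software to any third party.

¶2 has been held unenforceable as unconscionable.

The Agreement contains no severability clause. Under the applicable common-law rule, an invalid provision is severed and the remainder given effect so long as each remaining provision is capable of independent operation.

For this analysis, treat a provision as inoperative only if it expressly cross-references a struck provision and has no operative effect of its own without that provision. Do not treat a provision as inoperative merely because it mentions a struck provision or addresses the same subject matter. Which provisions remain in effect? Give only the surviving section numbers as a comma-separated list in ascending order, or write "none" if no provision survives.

1, 6

¶2 is struck. ¶3 merely fixes the termination right for breach of ¶2; with ¶2 gone it has nothing to operate on and falls away. ¶4 merely fixes the cure period for breach of ¶2; with ¶2 gone it has nothing to operate on and falls away. ¶5 has no operative effect of its own apart from ¶3 and is therefore inoperative. With no severability clause, the stated default rule severs what cannot stand and enforces each remaining provision that can operate on its own. ¶1 and ¶6 remain in effect.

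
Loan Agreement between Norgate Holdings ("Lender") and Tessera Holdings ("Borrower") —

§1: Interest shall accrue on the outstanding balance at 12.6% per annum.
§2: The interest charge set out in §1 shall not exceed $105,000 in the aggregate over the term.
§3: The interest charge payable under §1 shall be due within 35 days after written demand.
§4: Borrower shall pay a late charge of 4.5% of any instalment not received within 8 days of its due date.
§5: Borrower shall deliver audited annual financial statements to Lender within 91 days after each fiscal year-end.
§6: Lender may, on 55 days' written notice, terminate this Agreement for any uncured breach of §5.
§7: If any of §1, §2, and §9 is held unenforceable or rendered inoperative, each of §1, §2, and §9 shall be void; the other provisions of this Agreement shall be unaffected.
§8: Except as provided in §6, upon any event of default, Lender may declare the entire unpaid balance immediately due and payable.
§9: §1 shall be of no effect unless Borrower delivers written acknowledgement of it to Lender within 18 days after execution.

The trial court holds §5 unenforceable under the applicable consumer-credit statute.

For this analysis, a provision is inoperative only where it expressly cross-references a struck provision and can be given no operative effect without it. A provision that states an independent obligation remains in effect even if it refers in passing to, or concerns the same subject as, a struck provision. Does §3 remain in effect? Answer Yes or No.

§5 is struck. §6 operates only by reference to §5, so it falls with §5. Although §8 refers to §6, its operative terms do not depend on §6, so it remains in effect. §7 ties §1, §2, and §9 together, but none of those is affected here; the remaining provisions continue in force under §7. That leaves §1, §2, §3, §4, §7, §8, and §9 in effect. §3 is among the surviving provisions, so the answer is yes.

Yes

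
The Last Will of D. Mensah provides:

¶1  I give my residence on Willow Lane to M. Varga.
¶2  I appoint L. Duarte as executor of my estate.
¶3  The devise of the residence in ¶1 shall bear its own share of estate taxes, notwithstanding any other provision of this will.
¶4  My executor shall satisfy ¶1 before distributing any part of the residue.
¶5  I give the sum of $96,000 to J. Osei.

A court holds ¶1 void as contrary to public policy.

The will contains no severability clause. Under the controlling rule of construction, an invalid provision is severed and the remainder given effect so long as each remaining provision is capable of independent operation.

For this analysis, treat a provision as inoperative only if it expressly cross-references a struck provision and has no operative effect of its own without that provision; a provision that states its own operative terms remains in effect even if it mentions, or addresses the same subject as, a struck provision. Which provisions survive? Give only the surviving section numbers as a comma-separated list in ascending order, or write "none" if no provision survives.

¶1 is struck. The only function of ¶3 is the tax charge on ¶1, so it cannot stand once ¶1 is removed. ¶4 merely fixes the priority direction for ¶1; with ¶1 gone it has nothing to operate on and falls away. With no severability clause, the stated default rule severs what cannot stand and enforces each remaining provision that can operate on its own. ¶2 and ¶5 remain in effect.

2, 5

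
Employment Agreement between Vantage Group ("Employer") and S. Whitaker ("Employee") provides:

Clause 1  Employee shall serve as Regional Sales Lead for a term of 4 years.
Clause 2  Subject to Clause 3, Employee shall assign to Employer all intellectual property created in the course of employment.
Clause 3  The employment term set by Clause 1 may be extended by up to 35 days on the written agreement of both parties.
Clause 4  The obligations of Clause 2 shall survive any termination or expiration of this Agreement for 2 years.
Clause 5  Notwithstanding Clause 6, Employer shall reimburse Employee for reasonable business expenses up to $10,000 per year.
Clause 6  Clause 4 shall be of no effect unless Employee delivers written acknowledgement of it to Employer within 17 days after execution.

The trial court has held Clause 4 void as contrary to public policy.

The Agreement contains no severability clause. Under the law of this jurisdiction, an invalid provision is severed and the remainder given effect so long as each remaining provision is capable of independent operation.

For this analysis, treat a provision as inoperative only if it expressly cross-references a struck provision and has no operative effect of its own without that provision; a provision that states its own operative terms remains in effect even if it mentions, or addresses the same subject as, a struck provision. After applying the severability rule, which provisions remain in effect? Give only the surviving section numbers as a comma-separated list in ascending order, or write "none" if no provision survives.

1, 2, 3, 5

Clause 4 is struck. Clause 6 merely fixes the acknowledgement condition for Clause 4; with Clause 4 gone it has nothing to operate on and falls away. Although Clause 5 refers to Clause 6, its operative terms do not depend on Clause 6, so it remains in effect. Under the stated default rule, only provisions that cannot operate independently fall away; the rest are enforced. That leaves Clause 1, Clause 2, Clause 3, and Clause 5 in effect.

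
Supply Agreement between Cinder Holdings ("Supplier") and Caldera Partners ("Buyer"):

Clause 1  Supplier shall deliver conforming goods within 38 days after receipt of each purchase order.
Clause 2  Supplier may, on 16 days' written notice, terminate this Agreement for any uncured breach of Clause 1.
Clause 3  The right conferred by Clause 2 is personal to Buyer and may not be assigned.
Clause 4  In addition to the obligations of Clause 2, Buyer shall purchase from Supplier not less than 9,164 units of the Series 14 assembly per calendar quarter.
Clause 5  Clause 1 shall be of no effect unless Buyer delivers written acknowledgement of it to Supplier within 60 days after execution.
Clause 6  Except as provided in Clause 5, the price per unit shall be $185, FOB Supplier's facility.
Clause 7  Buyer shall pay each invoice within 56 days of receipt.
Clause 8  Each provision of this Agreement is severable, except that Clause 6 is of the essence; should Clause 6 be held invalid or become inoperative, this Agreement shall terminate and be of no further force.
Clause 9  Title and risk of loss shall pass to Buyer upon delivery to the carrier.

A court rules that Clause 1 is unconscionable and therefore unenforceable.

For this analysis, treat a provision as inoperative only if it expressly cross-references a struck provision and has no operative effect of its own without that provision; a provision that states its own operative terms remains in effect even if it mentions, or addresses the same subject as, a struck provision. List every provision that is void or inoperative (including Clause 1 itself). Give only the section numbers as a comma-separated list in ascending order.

1, 2, 3, 5

Clause 1 is struck. Clause 2 merely fixes the termination right for breach of Clause 1; with Clause 1 gone it has nothing to operate on and falls away. Clause 5 operates only by reference to Clause 1, so it falls with Clause 1. Clause 3 has no operative effect of its own apart from Clause 2 and is therefore inoperative. Although Clause 6 refers to Clause 5, its operative terms do not depend on Clause 5, so it remains in effect. Clause 4 mentions Clause 2 but its own obligation stands independently of Clause 2, so Clause 4 is not affected. Clause 8 makes Clause 6 an essential term, but Clause 6 is unaffected, so the severability proviso in Clause 8 preserves the remaining provisions. That leaves Clause 4, Clause 6, Clause 7, Clause 8, and Clause 9 in effect.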